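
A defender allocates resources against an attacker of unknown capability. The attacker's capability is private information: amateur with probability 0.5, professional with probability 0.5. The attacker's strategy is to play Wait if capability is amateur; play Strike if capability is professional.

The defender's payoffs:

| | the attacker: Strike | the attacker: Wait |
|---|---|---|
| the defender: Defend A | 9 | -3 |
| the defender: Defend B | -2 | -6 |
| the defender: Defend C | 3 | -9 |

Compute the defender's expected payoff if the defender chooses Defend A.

Take the expectation over the attacker's capability, weighting each type's action by its prior probability.
E[Defend A] = 0.5·(-3) + 0.5·9 = (-1.5) + 4.5 = 3

3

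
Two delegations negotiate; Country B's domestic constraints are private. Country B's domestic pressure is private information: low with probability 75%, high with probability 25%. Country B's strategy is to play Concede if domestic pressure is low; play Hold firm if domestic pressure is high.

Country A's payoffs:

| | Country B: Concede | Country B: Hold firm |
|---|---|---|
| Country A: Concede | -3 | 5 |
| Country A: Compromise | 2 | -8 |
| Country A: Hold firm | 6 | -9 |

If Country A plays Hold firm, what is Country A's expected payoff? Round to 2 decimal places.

2.25

E[Hold firm] = 0.75·6 + 0.25·(-9) = 4.5 + (-2.25) = 2.25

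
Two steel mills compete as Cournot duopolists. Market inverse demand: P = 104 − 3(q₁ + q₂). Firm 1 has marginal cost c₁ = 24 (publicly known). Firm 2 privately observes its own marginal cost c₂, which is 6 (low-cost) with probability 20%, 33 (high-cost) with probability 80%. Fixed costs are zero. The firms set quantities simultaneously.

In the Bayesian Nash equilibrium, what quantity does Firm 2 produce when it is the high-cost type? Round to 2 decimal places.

7.19

Type-c best response for Firm 2: q₂(c) = (104 − c)/6 − q₁/2.
Firm 1 maximizes expected profit; its first-order condition is 104 − 6q₁ − 3E[q₂] − 24 = 0.
Substituting E[q₂] and solving: E[c₂] = 27.6, so q₁ = (104 − 2·24 + 27.6)/9 = 9.28889.
q₂(high-cost) = (104 − 33 − 3·9.28889)/6 = 7.18889.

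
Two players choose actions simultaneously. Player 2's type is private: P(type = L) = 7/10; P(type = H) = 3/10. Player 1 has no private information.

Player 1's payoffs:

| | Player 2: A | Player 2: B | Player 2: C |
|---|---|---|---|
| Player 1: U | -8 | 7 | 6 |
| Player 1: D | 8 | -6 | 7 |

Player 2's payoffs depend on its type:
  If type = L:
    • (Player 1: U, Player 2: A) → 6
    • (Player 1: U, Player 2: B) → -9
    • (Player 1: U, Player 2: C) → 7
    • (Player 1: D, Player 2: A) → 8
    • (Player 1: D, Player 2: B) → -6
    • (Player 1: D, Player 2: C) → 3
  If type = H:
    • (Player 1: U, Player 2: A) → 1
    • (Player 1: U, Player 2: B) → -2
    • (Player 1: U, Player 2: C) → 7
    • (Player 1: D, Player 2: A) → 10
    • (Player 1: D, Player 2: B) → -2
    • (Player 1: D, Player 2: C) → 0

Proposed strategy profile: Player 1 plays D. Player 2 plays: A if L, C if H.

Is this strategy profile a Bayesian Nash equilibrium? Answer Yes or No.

A profile is a BNE iff every type of every player is best-responding given beliefs about the other side.
Player 1 plays D: E[D] = 7/10·(8) + 3/10·(7) = 77/10; E[U] = -19/5. Best-responding. ✓
Player 2 (type L), facing D: A gives 8, B gives -6, C gives 3. Proposed A is best. ✓
Player 2 (type H), facing D: A gives 10, B gives -2, C gives 0. Proposed C is not best — profitable deviation exists. ✗

No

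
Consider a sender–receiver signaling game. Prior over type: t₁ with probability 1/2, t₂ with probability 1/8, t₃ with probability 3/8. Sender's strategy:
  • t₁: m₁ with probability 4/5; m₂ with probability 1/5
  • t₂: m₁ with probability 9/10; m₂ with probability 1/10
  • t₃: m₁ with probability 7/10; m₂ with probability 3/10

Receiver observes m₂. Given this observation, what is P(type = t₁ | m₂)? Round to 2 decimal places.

0.44

P(m₂) = (1/2)·(1/5) + (1/8)·(1/10) + (3/8)·(3/10) = 9/40
P(t₁ | m₂) = ((1/2)·(1/5)) / (9/40) = (1/10) / (9/40) = 4/9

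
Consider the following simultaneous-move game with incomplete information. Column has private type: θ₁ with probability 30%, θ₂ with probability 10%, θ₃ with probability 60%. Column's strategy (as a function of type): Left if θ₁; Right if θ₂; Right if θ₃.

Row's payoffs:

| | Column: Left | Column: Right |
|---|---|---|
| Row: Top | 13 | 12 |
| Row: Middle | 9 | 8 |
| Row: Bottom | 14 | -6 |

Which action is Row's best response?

Compute Row's expected payoff for each action, taking the expectation over Column's type.
E[Top] = 0.3·(13) + 0.1·(12) + 0.6·(12) = 12.3
E[Middle] = 0.3·(9) + 0.1·(8) + 0.6·(8) = 8.3
E[Bottom] = 0.3·(14) + 0.1·(-6) + 0.6·(-6) = 0
Best response: Top (12.3 is the largest).

Top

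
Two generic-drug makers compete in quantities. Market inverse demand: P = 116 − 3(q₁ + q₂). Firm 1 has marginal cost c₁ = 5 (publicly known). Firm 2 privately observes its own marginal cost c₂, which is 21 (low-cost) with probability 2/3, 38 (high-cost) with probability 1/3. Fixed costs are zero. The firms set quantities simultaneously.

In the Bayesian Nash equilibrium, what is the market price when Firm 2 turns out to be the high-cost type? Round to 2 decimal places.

54.89

Firm 2 with cost c maximizes (116 − 3(q₁+q₂) − c)·q₂, giving q₂(c) = (116 − c − 3q₁)/6.
E[c₂] = 2/3·21 + 1/3·38 = 26.6667
Firm 1's FOC against E[q₂] yields q₁ = (116 − 2·5 + E[c₂])/9 = (116 − 10 + 26.6667)/9 = 14.7407.
q₂(high-cost) = 5.62963, so P = 116 − 3·(14.7407 + 5.62963) = 54.8889.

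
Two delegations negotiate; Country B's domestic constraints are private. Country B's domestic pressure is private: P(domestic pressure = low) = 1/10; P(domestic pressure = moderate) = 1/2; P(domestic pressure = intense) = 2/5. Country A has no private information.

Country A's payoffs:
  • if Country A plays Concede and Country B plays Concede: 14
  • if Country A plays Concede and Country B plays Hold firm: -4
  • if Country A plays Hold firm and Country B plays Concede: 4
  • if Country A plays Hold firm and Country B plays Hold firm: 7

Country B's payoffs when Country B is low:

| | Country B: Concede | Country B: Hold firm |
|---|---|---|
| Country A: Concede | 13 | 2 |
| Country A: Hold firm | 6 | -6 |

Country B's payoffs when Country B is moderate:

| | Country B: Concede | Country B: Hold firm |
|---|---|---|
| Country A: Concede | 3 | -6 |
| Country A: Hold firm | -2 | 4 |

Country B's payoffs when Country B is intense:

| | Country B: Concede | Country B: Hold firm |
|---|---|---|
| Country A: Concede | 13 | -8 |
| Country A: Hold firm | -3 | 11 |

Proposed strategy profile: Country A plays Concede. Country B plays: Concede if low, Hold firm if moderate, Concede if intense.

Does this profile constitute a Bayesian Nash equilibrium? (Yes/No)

No

A profile is a BNE iff every type of every player is best-responding given beliefs about the other side.
Country A plays Concede: E[Concede] = 1/10·(14) + 1/2·(-4) + 2/5·(14) = 5; E[Hold firm] = 11/2. Not best-responding. ✗
Country B (domestic pressure low), facing Concede: Concede gives 13, Hold firm gives 2. Proposed Concede is best. ✓
Country B (domestic pressure moderate), facing Concede: Concede gives 3, Hold firm gives -6. Proposed Hold firm is not best — profitable deviation exists. ✗
Country B (domestic pressure intense), facing Concede: Concede gives 13, Hold firm gives -8. Proposed Concede is best. ✓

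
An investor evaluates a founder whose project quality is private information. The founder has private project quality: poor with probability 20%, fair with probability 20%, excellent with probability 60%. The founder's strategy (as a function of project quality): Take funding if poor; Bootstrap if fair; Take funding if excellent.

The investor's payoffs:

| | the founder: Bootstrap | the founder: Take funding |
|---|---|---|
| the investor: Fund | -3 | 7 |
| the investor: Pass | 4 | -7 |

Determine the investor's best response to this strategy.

Fund

E[Fund] = 0.2·(7) + 0.2·(-3) + 0.6·(7) = 5
E[Pass] = 0.2·(-7) + 0.2·(4) + 0.6·(-7) = -4.8
Best response: Fund (5 is the largest).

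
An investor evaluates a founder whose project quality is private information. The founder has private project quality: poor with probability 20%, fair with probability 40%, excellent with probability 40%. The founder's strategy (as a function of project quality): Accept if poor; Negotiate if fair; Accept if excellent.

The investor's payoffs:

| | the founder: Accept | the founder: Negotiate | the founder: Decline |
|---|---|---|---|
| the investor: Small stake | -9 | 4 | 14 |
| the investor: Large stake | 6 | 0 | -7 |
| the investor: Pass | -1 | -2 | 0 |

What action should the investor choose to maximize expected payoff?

Large stake

E[Small stake] = 0.2·(-9) + 0.4·(4) + 0.4·(-9) = -3.8
E[Large stake] = 0.2·(6) + 0.4·(0) + 0.4·(6) = 3.6
E[Pass] = 0.2·(-1) + 0.4·(-2) + 0.4·(-1) = -1.4
Best response: Large stake (3.6 is the largest).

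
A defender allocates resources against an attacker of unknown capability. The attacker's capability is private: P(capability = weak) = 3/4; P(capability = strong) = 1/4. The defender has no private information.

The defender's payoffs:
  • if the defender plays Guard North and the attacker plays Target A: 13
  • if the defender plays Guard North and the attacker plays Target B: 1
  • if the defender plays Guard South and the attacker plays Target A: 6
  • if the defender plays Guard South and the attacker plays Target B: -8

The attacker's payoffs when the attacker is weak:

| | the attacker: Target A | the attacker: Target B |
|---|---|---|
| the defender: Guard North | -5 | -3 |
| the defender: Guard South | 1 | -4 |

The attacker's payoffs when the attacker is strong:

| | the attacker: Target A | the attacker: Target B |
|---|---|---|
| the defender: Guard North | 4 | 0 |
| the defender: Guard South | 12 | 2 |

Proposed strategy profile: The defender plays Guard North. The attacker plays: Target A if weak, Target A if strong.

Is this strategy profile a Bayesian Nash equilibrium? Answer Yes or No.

No

A profile is a BNE iff every type of every player is best-responding given beliefs about the other side.
The defender plays Guard North: E[Guard North] = 3/4·(13) + 1/4·(13) = 13; E[Guard South] = 6. Best-responding. ✓
The attacker (capability weak), facing Guard North: Target A gives -5, Target B gives -3. Proposed Target A is not best — profitable deviation exists. ✗
The attacker (capability strong), facing Guard North: Target A gives 4, Target B gives 0. Proposed Target A is best. ✓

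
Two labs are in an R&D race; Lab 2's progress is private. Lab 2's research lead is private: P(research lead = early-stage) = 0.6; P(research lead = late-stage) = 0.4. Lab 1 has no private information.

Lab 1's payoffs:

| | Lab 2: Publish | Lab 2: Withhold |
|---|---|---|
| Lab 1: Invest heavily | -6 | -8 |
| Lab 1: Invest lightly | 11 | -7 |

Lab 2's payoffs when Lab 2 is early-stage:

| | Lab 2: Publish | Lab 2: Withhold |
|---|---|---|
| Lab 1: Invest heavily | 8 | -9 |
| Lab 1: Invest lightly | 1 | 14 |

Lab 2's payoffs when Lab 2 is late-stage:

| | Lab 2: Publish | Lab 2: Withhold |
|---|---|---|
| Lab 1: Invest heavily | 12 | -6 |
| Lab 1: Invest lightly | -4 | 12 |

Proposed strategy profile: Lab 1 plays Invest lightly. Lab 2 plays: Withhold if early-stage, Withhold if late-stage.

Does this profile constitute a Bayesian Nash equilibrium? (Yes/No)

Yes

Lab 1 plays Invest lightly: E[Invest lightly] = 0.6·(-7) + 0.4·(-7) = -7; E[Invest heavily] = -8. Best-responding. ✓
Lab 2 (research lead early-stage), facing Invest lightly: Publish gives 1, Withhold gives 14. Proposed Withhold is best. ✓
Lab 2 (research lead late-stage), facing Invest lightly: Publish gives -4, Withhold gives 12. Proposed Withhold is best. ✓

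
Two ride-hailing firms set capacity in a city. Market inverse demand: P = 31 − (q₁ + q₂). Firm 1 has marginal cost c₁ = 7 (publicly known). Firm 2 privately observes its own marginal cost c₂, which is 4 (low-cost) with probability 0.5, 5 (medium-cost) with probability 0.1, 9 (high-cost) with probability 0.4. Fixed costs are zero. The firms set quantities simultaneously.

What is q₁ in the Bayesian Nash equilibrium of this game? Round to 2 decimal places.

Firm 2 with cost c maximizes (31 − (q₁+q₂) − c)·q₂, giving q₂(c) = (31 − c − q₁)/2.
E[c₂] = 0.5·4 + 0.1·5 + 0.4·9 = 6.1
Firm 1's FOC against E[q₂] yields q₁ = (31 − 2·7 + E[c₂])/3 = (31 − 14 + 6.1)/3 = 7.7.

7.70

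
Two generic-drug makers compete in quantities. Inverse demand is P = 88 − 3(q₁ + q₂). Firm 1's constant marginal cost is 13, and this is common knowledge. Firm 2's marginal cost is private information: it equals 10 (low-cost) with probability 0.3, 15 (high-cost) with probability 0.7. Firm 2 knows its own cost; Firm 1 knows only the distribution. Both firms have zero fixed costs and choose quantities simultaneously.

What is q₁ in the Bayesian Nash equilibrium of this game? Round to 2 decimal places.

Type-c best response for Firm 2: q₂(c) = (88 − c)/6 − q₁/2.
Firm 1 maximizes expected profit; its first-order condition is 88 − 6q₁ − 3E[q₂] − 13 = 0.
Substituting E[q₂] and solving: E[c₂] = 13.5, so q₁ = (88 − 2·13 + 13.5)/9 = 8.38889.

8.39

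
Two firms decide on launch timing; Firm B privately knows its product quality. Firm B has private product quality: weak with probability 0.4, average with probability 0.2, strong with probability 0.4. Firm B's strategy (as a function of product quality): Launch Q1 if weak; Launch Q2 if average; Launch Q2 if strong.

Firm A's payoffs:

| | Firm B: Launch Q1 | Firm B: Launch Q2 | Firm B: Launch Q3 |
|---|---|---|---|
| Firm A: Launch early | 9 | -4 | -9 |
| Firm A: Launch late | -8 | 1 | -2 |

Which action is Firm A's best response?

E[Launch early] = 0.4·(9) + 0.2·(-4) + 0.4·(-4) = 1.2
E[Launch late] = 0.4·(-8) + 0.2·(1) + 0.4·(1) = -2.6
Best response: Launch early (1.2 is the largest).

Launch early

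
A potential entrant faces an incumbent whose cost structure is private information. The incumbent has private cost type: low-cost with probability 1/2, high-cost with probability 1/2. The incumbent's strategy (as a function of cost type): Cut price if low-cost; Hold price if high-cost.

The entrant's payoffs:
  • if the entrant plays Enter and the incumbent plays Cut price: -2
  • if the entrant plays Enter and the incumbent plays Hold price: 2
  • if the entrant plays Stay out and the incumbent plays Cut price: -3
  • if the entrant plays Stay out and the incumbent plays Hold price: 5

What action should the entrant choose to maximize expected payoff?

Stay out

Compute the entrant's expected payoff for each action, taking the expectation over the incumbent's type.
E[Enter] = 1/2·(-2) + 1/2·(2) = 0
E[Stay out] = 1/2·(-3) + 1/2·(5) = 1
Best response: Stay out (1 is the largest).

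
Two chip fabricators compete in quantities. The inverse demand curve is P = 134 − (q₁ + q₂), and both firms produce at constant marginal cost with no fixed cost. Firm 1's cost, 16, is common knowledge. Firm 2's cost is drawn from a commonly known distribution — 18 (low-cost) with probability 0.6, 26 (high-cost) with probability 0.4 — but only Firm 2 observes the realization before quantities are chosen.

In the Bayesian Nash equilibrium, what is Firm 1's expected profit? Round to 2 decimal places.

Type-c best response for Firm 2: q₂(c) = (134 − c)/2 − q₁/2.
Firm 1 maximizes expected profit; its first-order condition is 134 − 2q₁ − E[q₂] − 16 = 0.
Substituting E[q₂] and solving: E[c₂] = 21.2, so q₁ = (134 − 2·16 + 21.2)/3 = 41.0667.
E[P] = 134 − (q₁ + E[q₂]) = 57.0667; Firm 1's expected profit = (E[P] − 16)·q₁ = (57.0667 − 16)·41.0667 = 1686.47.

1686.47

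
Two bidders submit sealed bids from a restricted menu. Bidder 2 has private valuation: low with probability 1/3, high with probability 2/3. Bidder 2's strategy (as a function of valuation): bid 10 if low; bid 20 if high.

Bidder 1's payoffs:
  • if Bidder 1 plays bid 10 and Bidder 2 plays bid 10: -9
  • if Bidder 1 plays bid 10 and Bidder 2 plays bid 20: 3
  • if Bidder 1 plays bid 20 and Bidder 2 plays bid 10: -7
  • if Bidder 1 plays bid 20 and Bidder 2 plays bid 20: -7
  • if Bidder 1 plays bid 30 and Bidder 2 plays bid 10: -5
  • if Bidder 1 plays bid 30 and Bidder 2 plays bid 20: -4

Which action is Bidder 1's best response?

Compute Bidder 1's expected payoff for each action, taking the expectation over Bidder 2's type.
E[bid 10] = 1/3·(-9) + 2/3·(3) = -1
E[bid 20] = 1/3·(-7) + 2/3·(-7) = -7
E[bid 30] = 1/3·(-5) + 2/3·(-4) = -13/3
Best response: bid 10 (-1 is the largest).

bid 10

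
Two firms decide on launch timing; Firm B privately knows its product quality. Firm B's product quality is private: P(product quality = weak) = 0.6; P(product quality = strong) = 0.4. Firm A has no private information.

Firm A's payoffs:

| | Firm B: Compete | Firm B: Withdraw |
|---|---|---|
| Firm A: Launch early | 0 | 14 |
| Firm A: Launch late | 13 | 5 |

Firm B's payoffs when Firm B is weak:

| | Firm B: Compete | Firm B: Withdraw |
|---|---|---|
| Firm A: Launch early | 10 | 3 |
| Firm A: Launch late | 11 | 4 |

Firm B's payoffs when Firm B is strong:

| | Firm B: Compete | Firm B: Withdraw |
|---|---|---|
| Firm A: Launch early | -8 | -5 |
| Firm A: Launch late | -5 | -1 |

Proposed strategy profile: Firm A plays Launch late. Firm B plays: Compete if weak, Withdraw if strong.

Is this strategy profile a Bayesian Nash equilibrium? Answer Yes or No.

Firm A plays Launch late: E[Launch late] = 0.6·(13) + 0.4·(5) = 9.8; E[Launch early] = 5.6. Best-responding. ✓
Firm B (product quality weak), facing Launch late: Compete gives 11, Withdraw gives 4. Proposed Compete is best. ✓
Firm B (product quality strong), facing Launch late: Compete gives -5, Withdraw gives -1. Proposed Withdraw is best. ✓

Yes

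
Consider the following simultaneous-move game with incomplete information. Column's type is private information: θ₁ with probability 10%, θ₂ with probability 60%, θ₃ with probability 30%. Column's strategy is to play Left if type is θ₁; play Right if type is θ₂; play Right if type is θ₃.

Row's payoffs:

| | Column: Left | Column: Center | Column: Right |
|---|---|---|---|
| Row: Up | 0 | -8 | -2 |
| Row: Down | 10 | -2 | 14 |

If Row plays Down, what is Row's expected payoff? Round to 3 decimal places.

13.600

E[Down] = 0.1·10 + 0.6·14 + 0.3·14 = 1 + 8.4 + 4.2 = 13.6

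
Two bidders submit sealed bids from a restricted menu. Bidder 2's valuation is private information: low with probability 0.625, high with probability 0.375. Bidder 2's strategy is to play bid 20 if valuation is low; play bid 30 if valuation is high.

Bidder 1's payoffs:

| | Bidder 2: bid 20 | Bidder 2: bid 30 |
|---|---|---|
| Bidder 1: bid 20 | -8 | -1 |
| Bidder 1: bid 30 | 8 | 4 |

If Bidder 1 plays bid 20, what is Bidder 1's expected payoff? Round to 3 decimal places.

-5.375

E[bid 20] = 0.625·(-8) + 0.375·(-1) = (-5) + (-0.375) = -5.375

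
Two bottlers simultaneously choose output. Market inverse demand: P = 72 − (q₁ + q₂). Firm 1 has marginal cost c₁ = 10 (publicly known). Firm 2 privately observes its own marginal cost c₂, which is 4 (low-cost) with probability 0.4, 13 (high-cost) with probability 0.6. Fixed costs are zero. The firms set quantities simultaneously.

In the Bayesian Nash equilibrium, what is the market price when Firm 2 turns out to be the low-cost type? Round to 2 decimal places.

27.77

Firm 2 with cost c maximizes (72 − (q₁+q₂) − c)·q₂, giving q₂(c) = (72 − c − q₁)/2.
E[c₂] = 0.4·4 + 0.6·13 = 9.4
Firm 1's FOC against E[q₂] yields q₁ = (72 − 2·10 + E[c₂])/3 = (72 − 20 + 9.4)/3 = 20.4667.
q₂(low-cost) = 23.7667, so P = 72 − (20.4667 + 23.7667) = 27.7667.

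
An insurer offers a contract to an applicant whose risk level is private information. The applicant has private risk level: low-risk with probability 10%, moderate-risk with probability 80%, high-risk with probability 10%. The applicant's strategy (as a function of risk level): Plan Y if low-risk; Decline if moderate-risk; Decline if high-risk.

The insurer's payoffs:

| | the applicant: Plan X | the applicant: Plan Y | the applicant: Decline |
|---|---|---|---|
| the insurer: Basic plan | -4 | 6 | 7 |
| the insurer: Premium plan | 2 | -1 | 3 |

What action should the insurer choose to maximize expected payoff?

E[Basic plan] = 0.1·(6) + 0.8·(7) + 0.1·(7) = 6.9
E[Premium plan] = 0.1·(-1) + 0.8·(3) + 0.1·(3) = 2.6
Best response: Basic plan (6.9 is the largest).

Basic plan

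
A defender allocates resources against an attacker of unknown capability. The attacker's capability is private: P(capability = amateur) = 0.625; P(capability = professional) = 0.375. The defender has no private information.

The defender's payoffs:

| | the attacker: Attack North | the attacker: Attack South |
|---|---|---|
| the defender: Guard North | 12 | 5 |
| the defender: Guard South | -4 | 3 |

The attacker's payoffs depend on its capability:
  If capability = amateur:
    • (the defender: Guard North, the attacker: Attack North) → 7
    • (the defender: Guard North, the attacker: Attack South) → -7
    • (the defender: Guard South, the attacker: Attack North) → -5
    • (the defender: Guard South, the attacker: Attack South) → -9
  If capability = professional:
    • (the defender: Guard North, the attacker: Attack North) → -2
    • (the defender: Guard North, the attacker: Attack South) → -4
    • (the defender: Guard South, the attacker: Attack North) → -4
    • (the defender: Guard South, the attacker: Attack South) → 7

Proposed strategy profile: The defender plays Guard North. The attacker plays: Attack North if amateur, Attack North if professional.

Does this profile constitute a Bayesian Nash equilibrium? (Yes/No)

The defender plays Guard North: E[Guard North] = 0.625·(12) + 0.375·(12) = 12; E[Guard South] = -4. Best-responding. ✓
The attacker (capability amateur), facing Guard North: Attack North gives 7, Attack South gives -7. Proposed Attack North is best. ✓
The attacker (capability professional), facing Guard North: Attack North gives -2, Attack South gives -4. Proposed Attack North is best. ✓

Yes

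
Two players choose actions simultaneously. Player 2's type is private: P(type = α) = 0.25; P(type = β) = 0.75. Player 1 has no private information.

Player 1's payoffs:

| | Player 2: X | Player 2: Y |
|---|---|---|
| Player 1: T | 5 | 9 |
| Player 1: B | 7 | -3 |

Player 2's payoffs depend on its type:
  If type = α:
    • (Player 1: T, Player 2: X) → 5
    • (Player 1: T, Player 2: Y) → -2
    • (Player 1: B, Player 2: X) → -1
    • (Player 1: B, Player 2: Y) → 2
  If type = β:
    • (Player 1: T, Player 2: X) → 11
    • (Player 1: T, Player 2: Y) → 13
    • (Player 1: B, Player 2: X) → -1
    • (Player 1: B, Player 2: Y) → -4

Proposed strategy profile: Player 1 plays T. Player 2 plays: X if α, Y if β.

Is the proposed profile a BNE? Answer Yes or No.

Yes

A profile is a BNE iff every type of every player is best-responding given beliefs about the other side.
Player 1 plays T: E[T] = 0.25·(5) + 0.75·(9) = 8; E[B] = -0.5. Best-responding. ✓
Player 2 (type α), facing T: X gives 5, Y gives -2. Proposed X is best. ✓
Player 2 (type β), facing T: X gives 11, Y gives 13. Proposed Y is best. ✓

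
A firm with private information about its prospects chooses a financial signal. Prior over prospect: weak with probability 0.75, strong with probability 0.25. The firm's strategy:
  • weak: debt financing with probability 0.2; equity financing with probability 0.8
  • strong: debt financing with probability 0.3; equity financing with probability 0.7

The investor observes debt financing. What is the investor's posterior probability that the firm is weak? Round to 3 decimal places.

0.667

P(debt financing) = 0.75·0.2 + 0.25·0.3 = 0.225
P(weak | debt financing) = (0.75·0.2) / 0.225 = 0.15 / 0.225 = 0.666667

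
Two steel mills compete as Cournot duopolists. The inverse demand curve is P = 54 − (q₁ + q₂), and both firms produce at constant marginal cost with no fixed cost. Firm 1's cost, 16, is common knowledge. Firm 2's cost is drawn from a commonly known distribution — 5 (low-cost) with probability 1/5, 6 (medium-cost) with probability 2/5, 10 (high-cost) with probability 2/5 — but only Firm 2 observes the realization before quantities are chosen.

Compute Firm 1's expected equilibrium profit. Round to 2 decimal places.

96.04

Firm 2 with cost c maximizes (54 − (q₁+q₂) − c)·q₂, giving q₂(c) = (54 − c − q₁)/2.
E[c₂] = 1/5·5 + 2/5·6 + 2/5·10 = 7.4
Firm 1's FOC against E[q₂] yields q₁ = (54 − 2·16 + E[c₂])/3 = (54 − 32 + 7.4)/3 = 9.8.
E[P] = 54 − (q₁ + E[q₂]) = 25.8; Firm 1's expected profit = (E[P] − 16)·q₁ = (25.8 − 16)·9.8 = 96.04.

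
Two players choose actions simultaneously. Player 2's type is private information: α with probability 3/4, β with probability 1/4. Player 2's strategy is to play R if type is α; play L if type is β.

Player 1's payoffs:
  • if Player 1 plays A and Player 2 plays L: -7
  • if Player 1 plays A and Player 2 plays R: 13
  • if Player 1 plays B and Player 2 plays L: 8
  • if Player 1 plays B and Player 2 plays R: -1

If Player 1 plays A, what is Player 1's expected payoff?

Take the expectation over Player 2's type, weighting each type's action by its prior probability.
E[A] = 3/4·13 + 1/4·(-7) = 39/4 + (-7/4) = 8

8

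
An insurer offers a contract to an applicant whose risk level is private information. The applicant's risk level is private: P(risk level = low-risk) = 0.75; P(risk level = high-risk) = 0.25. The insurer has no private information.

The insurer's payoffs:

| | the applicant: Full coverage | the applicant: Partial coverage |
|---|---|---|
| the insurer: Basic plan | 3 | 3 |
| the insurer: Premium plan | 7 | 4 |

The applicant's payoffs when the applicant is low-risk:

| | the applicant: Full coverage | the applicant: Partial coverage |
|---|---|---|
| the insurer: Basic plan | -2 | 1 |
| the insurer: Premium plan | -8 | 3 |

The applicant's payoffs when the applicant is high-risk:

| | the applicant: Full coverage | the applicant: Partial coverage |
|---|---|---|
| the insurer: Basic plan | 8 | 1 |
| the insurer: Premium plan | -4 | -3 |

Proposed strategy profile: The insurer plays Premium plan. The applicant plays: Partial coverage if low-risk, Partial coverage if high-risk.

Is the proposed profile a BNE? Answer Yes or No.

A profile is a BNE iff every type of every player is best-responding given beliefs about the other side.
The insurer plays Premium plan: E[Premium plan] = 0.75·(4) + 0.25·(4) = 4; E[Basic plan] = 3. Best-responding. ✓
The applicant (risk level low-risk), facing Premium plan: Full coverage gives -8, Partial coverage gives 3. Proposed Partial coverage is best. ✓
The applicant (risk level high-risk), facing Premium plan: Full coverage gives -4, Partial coverage gives -3. Proposed Partial coverage is best. ✓

Yes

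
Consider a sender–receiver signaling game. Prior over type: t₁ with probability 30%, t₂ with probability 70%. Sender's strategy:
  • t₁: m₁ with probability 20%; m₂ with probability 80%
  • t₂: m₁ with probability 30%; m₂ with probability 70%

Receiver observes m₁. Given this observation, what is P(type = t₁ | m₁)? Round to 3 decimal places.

0.222

Apply Bayes' rule using the sender's strategy as the likelihood.
P(m₁) = 0.3·0.2 + 0.7·0.3 = 0.27
P(t₁ | m₁) = (0.3·0.2) / 0.27 = 0.06 / 0.27 = 0.222222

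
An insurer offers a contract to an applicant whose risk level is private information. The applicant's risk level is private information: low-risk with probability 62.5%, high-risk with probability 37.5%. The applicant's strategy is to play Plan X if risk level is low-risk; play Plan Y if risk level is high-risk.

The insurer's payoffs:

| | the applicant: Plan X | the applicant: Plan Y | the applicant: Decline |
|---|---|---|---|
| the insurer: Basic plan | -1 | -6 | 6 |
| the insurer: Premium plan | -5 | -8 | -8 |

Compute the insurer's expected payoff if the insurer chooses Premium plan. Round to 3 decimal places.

-6.125

Take the expectation over the applicant's risk level, weighting each type's action by its prior probability.
E[Premium plan] = 0.625·(-5) + 0.375·(-8) = (-3.125) + (-3) = -6.125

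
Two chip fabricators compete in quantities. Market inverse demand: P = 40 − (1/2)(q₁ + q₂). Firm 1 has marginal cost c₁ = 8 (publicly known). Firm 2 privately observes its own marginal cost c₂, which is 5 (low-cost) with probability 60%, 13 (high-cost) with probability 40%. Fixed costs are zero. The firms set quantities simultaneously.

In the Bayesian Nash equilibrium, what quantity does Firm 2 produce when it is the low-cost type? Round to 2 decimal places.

24.27

Each type of Firm 2 best-responds to q₁; Firm 1 best-responds to the expected q₂ over Firm 2's types.
Firm 2 with cost c maximizes (40 − (1/2)(q₁+q₂) − c)·q₂, giving q₂(c) = (40 − c − (1/2)q₁).
E[c₂] = 0.6·5 + 0.4·13 = 8.2
Firm 1's FOC against E[q₂] yields q₁ = (40 − 2·8 + E[c₂])/(3/2) = (40 − 16 + 8.2)/(3/2) = 21.4667.
q₂(low-cost) = (40 − 5 − (1/2)·21.4667) = 24.2667.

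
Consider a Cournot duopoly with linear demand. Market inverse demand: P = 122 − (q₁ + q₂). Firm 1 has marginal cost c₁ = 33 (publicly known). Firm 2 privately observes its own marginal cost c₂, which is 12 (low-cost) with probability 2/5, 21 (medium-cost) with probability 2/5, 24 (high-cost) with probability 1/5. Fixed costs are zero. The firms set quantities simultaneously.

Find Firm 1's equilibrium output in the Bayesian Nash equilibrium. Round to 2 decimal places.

Type-c best response for Firm 2: q₂(c) = (122 − c)/2 − q₁/2.
Firm 1 maximizes expected profit; its first-order condition is 122 − 2q₁ − E[q₂] − 33 = 0.
Substituting E[q₂] and solving: E[c₂] = 18, so q₁ = (122 − 2·33 + 18)/3 = 24.6667.

24.67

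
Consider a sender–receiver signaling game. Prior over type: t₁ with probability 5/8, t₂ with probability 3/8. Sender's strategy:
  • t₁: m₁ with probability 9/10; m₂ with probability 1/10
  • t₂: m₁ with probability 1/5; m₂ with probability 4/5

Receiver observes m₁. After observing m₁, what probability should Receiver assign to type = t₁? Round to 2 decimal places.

P(m₁) = (5/8)·(9/10) + (3/8)·(1/5) = 51/80
P(t₁ | m₁) = ((5/8)·(9/10)) / (51/80) = (9/16) / (51/80) = 15/17

0.88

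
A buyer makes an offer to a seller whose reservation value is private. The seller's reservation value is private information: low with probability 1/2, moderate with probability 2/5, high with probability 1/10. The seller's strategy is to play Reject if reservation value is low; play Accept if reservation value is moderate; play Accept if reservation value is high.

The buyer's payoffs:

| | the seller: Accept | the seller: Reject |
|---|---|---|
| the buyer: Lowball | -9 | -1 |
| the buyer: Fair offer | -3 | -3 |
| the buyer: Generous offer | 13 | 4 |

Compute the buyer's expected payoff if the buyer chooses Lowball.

-5

Take the expectation over the seller's reservation value, weighting each type's action by its prior probability.
E[Lowball] = 1/2·(-1) + 2/5·(-9) + 1/10·(-9) = (-1/2) + (-18/5) + (-9/10) = -5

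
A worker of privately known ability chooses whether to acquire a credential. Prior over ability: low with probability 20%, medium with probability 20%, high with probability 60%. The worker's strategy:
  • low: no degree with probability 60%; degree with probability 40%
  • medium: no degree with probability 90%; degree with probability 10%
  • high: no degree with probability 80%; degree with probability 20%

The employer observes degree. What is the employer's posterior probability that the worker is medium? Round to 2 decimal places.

Apply Bayes' rule using the sender's strategy as the likelihood.
P(degree) = 0.2·0.4 + 0.2·0.1 + 0.6·0.2 = 0.22
P(medium | degree) = (0.2·0.1) / 0.22 = 0.02 / 0.22 = 0.0909091

0.09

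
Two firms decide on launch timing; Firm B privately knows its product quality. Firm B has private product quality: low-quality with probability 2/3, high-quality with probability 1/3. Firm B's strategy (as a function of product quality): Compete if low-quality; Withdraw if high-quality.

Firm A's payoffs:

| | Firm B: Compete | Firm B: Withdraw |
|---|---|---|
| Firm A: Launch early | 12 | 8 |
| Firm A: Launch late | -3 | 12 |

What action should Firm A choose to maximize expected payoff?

Compute Firm A's expected payoff for each action, taking the expectation over Firm B's type.
E[Launch early] = 2/3·(12) + 1/3·(8) = 32/3
E[Launch late] = 2/3·(-3) + 1/3·(12) = 2
Best response: Launch early (32/3 is the largest).

Launch early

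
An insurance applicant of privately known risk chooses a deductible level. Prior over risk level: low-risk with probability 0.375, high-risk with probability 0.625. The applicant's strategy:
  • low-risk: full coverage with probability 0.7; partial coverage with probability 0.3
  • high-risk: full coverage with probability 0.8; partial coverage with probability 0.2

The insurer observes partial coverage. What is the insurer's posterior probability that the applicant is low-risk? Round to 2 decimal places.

0.47

P(partial coverage) = 0.375·0.3 + 0.625·0.2 = 0.2375
P(low-risk | partial coverage) = (0.375·0.3) / 0.2375 = 0.1125 / 0.2375 = 0.473684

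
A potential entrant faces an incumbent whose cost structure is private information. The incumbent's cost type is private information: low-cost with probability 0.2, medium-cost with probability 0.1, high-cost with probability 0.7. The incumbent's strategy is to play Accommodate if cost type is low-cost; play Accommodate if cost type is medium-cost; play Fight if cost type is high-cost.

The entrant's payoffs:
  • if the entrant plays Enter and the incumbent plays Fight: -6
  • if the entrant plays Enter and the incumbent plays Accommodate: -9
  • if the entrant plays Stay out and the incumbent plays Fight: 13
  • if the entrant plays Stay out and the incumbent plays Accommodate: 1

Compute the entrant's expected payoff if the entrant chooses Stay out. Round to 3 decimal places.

E[Stay out] = 0.2·1 + 0.1·1 + 0.7·13 = 0.2 + 0.1 + 9.1 = 9.4

9.400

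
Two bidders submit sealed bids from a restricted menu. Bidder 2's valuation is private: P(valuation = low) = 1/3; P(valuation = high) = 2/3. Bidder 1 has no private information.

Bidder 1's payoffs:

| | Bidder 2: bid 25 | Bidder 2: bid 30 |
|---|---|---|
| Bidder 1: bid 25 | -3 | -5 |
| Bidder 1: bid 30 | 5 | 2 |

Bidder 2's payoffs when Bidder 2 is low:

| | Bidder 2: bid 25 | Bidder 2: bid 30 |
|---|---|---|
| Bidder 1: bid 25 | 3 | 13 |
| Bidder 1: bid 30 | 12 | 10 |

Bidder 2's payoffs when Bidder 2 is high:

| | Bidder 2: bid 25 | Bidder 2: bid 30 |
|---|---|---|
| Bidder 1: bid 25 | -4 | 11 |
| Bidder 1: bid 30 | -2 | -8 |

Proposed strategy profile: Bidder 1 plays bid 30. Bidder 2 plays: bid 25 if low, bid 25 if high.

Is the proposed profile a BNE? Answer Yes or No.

Yes

Bidder 1 plays bid 30: E[bid 30] = 1/3·(5) + 2/3·(5) = 5; E[bid 25] = -3. Best-responding. ✓
Bidder 2 (valuation low), facing bid 30: bid 25 gives 12, bid 30 gives 10. Proposed bid 25 is best. ✓
Bidder 2 (valuation high), facing bid 30: bid 25 gives -2, bid 30 gives -8. Proposed bid 25 is best. ✓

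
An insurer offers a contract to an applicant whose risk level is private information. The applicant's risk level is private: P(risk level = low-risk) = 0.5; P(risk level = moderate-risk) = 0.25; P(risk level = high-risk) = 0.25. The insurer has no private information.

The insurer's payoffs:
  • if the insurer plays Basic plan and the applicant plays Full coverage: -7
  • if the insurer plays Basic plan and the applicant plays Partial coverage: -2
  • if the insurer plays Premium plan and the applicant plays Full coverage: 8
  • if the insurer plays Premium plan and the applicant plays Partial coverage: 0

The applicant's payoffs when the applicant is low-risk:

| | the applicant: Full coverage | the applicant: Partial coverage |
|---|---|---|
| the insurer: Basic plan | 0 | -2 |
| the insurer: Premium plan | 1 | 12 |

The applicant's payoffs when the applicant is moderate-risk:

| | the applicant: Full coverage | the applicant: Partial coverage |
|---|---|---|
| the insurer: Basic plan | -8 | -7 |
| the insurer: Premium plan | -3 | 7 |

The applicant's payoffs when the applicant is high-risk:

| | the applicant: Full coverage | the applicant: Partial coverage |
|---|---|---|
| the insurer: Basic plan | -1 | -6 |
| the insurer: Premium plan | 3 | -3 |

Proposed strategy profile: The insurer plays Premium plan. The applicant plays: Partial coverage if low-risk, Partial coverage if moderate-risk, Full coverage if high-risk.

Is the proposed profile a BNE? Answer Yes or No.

Yes

A profile is a BNE iff every type of every player is best-responding given beliefs about the other side.
The insurer plays Premium plan: E[Premium plan] = 0.5·(0) + 0.25·(0) + 0.25·(8) = 2; E[Basic plan] = -3.25. Best-responding. ✓
The applicant (risk level low-risk), facing Premium plan: Full coverage gives 1, Partial coverage gives 12. Proposed Partial coverage is best. ✓
The applicant (risk level moderate-risk), facing Premium plan: Full coverage gives -3, Partial coverage gives 7. Proposed Partial coverage is best. ✓
The applicant (risk level high-risk), facing Premium plan: Full coverage gives 3, Partial coverage gives -3. Proposed Full coverage is best. ✓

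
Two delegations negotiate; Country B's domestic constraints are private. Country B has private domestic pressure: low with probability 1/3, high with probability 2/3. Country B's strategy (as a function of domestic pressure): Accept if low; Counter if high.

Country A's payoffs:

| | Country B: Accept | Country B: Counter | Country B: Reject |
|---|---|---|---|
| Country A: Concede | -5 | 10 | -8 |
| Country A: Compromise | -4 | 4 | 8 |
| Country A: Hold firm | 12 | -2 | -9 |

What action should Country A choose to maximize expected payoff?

Concede

E[Concede] = 1/3·(-5) + 2/3·(10) = 5
E[Compromise] = 1/3·(-4) + 2/3·(4) = 4/3
E[Hold firm] = 1/3·(12) + 2/3·(-2) = 8/3
Best response: Concede (5 is the largest).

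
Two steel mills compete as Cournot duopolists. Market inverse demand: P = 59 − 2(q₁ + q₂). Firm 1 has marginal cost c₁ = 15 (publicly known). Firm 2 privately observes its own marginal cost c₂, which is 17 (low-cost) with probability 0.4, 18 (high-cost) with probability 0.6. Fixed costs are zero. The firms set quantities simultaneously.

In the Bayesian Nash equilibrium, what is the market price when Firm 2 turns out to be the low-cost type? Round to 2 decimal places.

30.23

Each type of Firm 2 best-responds to q₁; Firm 1 best-responds to the expected q₂ over Firm 2's types.
Firm 2 with cost c maximizes (59 − 2(q₁+q₂) − c)·q₂, giving q₂(c) = (59 − c − 2q₁)/4.
E[c₂] = 0.4·17 + 0.6·18 = 17.6
Firm 1's FOC against E[q₂] yields q₁ = (59 − 2·15 + E[c₂])/6 = (59 − 30 + 17.6)/6 = 7.76667.
q₂(low-cost) = 6.61667, so P = 59 − 2·(7.76667 + 6.61667) = 30.2333.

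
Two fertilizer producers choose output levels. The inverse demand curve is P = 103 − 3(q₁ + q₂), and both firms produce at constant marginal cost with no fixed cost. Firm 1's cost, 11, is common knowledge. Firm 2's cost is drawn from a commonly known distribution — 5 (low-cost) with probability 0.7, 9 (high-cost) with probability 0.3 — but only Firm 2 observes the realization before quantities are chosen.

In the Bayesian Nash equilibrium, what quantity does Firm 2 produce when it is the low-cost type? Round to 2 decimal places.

11.49

Type-c best response for Firm 2: q₂(c) = (103 − c)/6 − q₁/2.
Firm 1 maximizes expected profit; its first-order condition is 103 − 6q₁ − 3E[q₂] − 11 = 0.
Substituting E[q₂] and solving: E[c₂] = 6.2, so q₁ = (103 − 2·11 + 6.2)/9 = 9.68889.
q₂(low-cost) = (103 − 5 − 3·9.68889)/6 = 11.4889.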